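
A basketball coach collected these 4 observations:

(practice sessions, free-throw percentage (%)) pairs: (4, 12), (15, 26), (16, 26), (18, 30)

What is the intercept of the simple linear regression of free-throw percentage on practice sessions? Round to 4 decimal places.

6.9305

n = 4, Σx = 53, Σy = 94, Σxy = 1394, Σx² = 821
Sxx = Σx² − (Σx)²/n = 821 − 702.25 = 118.75
Sxy = Σxy − (Σx)(Σy)/n = 1394 − 1245.5 = 148.5
b = Sxy/Sxx = 148.5/118.75 = 1.250526
a = ȳ − b·x̄ = 23.5 − 1.250526·13.25 = 6.930526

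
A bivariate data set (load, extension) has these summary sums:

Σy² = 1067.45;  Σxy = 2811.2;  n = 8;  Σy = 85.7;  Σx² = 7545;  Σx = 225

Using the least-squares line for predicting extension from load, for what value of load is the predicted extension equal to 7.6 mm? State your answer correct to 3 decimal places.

18.677

Sxx = Σx² − (Σx)²/n = 7545 − 6328.125 = 1216.875
Sxy = Σxy − (Σx)(Σy)/n = 2811.2 − 2410.3125 = 400.8875
b = Sxy/Sxx = 400.8875/1216.875 = 0.329440
a = ȳ − b·x̄ = 10.7125 − 0.329440·28.125 = 1.446995
Set a + b·x = 7.6: x = (7.6 − 1.446995) / 0.329440 = 18.677154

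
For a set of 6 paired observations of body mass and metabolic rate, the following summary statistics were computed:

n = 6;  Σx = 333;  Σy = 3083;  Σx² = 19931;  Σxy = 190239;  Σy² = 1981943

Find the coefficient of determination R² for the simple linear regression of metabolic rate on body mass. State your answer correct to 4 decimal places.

Sxx = Σx² − (Σx)²/n = 19931 − 18481.5 = 1449.5
Sxy = Σxy − (Σx)(Σy)/n = 190239 − 171106.5 = 19132.5
Syy = Σy² − (Σy)²/n = 1981943 − 1584148.166667 = 397794.833333
R² = Sxy²/(Sxx·Syy) = (19132.5)²/(1449.5·397794.833333) = 0.634843

0.6348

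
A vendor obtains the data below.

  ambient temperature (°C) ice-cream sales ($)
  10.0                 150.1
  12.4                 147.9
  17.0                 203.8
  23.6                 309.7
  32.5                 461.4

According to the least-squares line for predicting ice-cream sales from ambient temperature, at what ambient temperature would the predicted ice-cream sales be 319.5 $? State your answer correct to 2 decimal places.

23.60

n = 5, Σx = 95.5, Σy = 1272.9, Σxy = 29103.98, Σx² = 2155.97
Sxx = Σx² − (Σx)²/n = 2155.97 − 1824.05 = 331.92
Sxy = Σxy − (Σx)(Σy)/n = 29103.98 − 24312.39 = 4791.59
b = Sxy/Sxx = 4791.59/331.92 = 14.435979
a = ȳ − b·x̄ = 254.58 − 14.435979·19.1 = -21.147190
Set a + b·x = 319.5: x = (319.5 − (-21.147190)) / 14.435979 = 23.597097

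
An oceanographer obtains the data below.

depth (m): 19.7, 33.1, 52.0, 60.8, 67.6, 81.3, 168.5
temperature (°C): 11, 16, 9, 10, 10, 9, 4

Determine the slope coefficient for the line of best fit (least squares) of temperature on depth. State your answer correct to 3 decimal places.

-0.061

n = 7, Σx = 483, Σy = 69, Σxy = 3904, Σx² = 47456.04
Sxx = Σx² − (Σx)²/n = 47456.04 − 33327 = 14129.04
Sxy = Σxy − (Σx)(Σy)/n = 3904 − 4761 = -857
b = Sxy/Sxx = -857/14129.04 = -0.060655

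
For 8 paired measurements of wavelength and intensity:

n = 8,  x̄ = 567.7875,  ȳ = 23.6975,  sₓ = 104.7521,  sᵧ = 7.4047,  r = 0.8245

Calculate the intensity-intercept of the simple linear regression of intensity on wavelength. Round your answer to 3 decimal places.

-9.394

b = r · sᵧ/sₓ = 0.8245 · 7.4047/104.7521 = 0.058282
a = ȳ − b·x̄ = 23.6975 − 0.058282·567.7875 = -9.394363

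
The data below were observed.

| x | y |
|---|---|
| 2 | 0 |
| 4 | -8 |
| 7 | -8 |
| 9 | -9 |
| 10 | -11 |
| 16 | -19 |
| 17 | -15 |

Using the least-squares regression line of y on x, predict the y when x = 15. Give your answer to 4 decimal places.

-15.6119

n = 7, Σx = 65, Σy = -70, Σxy = -838, Σx² = 795
Sxx = Σx² − (Σx)²/n = 795 − 603.571429 = 191.428571
Sxy = Σxy − (Σx)(Σy)/n = -838 − (-650) = -188
b = Sxy/Sxx = -188/191.428571 = -0.982090
a = ȳ − b·x̄ = -10 − (-0.982090)·9.285714 = -0.880597
ŷ(15) = a + b·15 = -0.880597 + (-0.982090)·15 = -15.611940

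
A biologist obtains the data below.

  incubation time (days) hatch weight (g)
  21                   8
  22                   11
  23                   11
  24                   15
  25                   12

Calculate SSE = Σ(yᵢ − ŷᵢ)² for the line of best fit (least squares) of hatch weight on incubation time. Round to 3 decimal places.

n = 5, Σx = 115, Σy = 57, Σxy = 1323, Σx² = 2655, Σy² = 675
Sxx = Σx² − (Σx)²/n = 2655 − 2645 = 10
Sxy = Σxy − (Σx)(Σy)/n = 1323 − 1311 = 12
Syy = Σy² − (Σy)²/n = 675 − 649.8 = 25.2
b = Sxy/Sxx = 12/10 = 1.2
SSE = Syy − b·Sxy = 25.2 − 1.2·12 = 10.8

10.800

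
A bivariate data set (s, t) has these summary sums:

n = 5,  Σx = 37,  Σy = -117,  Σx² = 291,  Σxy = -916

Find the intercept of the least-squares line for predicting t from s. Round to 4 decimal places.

Sxx = Σx² − (Σx)²/n = 291 − 273.8 = 17.2
Sxy = Σxy − (Σx)(Σy)/n = -916 − (-865.8) = -50.2
b = Sxy/Sxx = -50.2/17.2 = -2.918605
a = ȳ − b·x̄ = -23.4 − (-2.918605)·7.4 = -1.802326

-1.8023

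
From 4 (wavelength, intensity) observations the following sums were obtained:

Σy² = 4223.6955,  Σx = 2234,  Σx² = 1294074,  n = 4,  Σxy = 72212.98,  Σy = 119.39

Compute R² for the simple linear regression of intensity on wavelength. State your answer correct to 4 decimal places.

0.9999

Sxx = Σx² − (Σx)²/n = 1294074 − 1247689 = 46385
Sxy = Σxy − (Σx)(Σy)/n = 72212.98 − 66679.315 = 5533.665
Syy = Σy² − (Σy)²/n = 4223.6955 − 3563.493025 = 660.202475
R² = Sxy²/(Sxx·Syy) = (5533.665)²/(46385·660.202475) = 0.999933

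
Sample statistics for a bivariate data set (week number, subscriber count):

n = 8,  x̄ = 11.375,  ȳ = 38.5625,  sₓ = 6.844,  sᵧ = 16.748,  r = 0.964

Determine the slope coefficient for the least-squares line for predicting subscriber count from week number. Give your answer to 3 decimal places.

b = r · sᵧ/sₓ = 0.964 · 16.748/6.844 = 2.359011

2.359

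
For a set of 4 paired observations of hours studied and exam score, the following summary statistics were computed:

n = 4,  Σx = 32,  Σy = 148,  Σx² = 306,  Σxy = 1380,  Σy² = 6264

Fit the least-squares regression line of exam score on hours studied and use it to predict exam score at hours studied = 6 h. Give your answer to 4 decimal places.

Sxx = Σx² − (Σx)²/n = 306 − 256 = 50
Sxy = Σxy − (Σx)(Σy)/n = 1380 − 1184 = 196
b = Sxy/Sxx = 196/50 = 3.92
a = ȳ − b·x̄ = 37 − 3.92·8 = 5.64
ŷ(6) = a + b·6 = 5.64 + 3.92·6 = 29.16

29.1600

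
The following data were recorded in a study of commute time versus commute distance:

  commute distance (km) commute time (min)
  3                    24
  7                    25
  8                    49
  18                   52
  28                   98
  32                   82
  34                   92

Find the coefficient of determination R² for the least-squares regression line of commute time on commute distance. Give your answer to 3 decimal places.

n = 7, Σx = 130, Σy = 422, Σxy = 10071, Σx² = 3410, Σy² = 31098
Sxx = Σx² − (Σx)²/n = 3410 − 2414.285714 = 995.714286
Sxy = Σxy − (Σx)(Σy)/n = 10071 − 7837.142857 = 2233.857143
Syy = Σy² − (Σy)²/n = 31098 − 25440.571429 = 5657.428571
R² = Sxy²/(Sxx·Syy) = (2233.857143)²/(995.714286·5657.428571) = 0.885843

0.886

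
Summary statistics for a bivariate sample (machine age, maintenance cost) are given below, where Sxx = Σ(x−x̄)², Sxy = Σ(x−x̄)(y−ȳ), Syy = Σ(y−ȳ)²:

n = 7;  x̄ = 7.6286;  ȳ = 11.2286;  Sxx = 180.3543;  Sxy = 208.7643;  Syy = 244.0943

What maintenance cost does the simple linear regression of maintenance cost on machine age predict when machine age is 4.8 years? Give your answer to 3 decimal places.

7.954

b = Sxy/Sxx = 208.7643/180.3543 = 1.157523
a = ȳ − b·x̄ = 11.2286 − 1.157523·7.6286 = 2.398318
ŷ(4.8) = a + b·4.8 = 2.398318 + 1.157523·4.8 = 7.954430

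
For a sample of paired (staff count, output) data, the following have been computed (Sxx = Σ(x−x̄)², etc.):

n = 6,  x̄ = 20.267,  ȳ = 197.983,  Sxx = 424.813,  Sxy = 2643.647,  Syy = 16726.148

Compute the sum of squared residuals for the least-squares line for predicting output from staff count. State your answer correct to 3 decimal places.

274.511

b = Sxy/Sxx = 2643.647/424.813 = 6.223084
SSE = Syy − b·Sxy = 16726.148 − 6.223084·2643.647 = 274.510549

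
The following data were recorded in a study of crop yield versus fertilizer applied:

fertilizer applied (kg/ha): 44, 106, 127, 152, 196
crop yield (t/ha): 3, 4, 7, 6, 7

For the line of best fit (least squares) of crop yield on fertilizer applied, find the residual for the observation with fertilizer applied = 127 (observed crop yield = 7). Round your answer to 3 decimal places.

1.544

n = 5, Σx = 625, Σy = 27, Σxy = 3729, Σx² = 90821
Sxx = Σx² − (Σx)²/n = 90821 − 78125 = 12696
Sxy = Σxy − (Σx)(Σy)/n = 3729 − 3375 = 354
b = Sxy/Sxx = 354/12696 = 0.027883
a = ȳ − b·x̄ = 5.4 − 0.027883·125 = 1.914650
ŷ(127) = 1.914650 + 0.027883·127 = 5.455766
residual = y − ŷ = 7 − 5.455766 = 1.544234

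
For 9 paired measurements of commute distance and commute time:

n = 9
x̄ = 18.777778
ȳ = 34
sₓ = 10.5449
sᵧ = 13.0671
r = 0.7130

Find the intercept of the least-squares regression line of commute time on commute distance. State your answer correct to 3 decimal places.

b = r · sᵧ/sₓ = 0.713 · 13.0671/10.5449 = 0.883540
a = ȳ − b·x̄ = 34 − 0.883540·18.777778 = 17.409080

17.409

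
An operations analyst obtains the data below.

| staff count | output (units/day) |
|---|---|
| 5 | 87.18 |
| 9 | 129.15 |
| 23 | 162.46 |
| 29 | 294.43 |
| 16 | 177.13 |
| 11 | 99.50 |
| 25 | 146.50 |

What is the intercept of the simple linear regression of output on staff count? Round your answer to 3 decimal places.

53.758

n = 7, Σx = 118, Σy = 1096.35, Σxy = 21464.38, Σx² = 2478
Sxx = Σx² − (Σx)²/n = 2478 − 1989.142857 = 488.857143
Sxy = Σxy − (Σx)(Σy)/n = 21464.38 − 18481.328571 = 2983.051429
b = Sxy/Sxx = 2983.051429/488.857143 = 6.102092
a = ȳ − b·x̄ = 156.621429 − 6.102092·16.857143 = 53.757586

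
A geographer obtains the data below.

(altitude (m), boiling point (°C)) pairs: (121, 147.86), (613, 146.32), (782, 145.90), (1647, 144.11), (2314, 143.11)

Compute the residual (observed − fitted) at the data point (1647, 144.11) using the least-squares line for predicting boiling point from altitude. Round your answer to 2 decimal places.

n = 5, Σx = 5477, Σy = 727.3, Σxy = 790184.73, Σx² = 9069139
Sxx = Σx² − (Σx)²/n = 9069139 − 5999505.8 = 3069633.2
Sxy = Σxy − (Σx)(Σy)/n = 790184.73 − 796684.42 = -6499.69
b = Sxy/Sxx = -6499.69/3069633.2 = -0.002117
a = ȳ − b·x̄ = 145.46 − (-0.002117)·1095.4 = 147.779417
ŷ(1647) = 147.779417 + (-0.002117)·1647 = 144.292033
residual = y − ŷ = 144.11 − 144.292033 = -0.182033

-0.18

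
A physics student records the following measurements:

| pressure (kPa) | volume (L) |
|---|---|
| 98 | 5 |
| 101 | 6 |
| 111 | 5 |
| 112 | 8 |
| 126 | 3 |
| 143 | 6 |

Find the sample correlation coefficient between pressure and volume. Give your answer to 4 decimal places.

n = 6, Σx = 691, Σy = 33, Σxy = 3783, Σx² = 80995, Σy² = 195
Sxx = Σx² − (Σx)²/n = 80995 − 79580.166667 = 1414.833333
Sxy = Σxy − (Σx)(Σy)/n = 3783 − 3800.5 = -17.5
Syy = Σy² − (Σy)²/n = 195 − 181.5 = 13.5
r = Sxy/√(Sxx·Syy) = -17.5/√(19100.25) = -17.5/138.203654 = -0.126625

-0.1266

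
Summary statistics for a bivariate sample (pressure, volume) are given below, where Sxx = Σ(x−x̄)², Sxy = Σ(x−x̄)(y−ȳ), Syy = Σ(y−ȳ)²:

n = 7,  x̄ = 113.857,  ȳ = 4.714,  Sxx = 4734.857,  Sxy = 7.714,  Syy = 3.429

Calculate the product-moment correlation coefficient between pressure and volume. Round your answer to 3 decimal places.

0.061

r = Sxy/√(Sxx·Syy) = 7.714/√(16235.824653) = 7.714/127.419875 = 0.060540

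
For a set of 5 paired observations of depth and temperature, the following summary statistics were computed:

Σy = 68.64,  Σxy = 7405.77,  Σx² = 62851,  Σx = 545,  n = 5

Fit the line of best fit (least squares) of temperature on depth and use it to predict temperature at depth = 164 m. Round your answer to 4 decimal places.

12.5152

Sxx = Σx² − (Σx)²/n = 62851 − 59405 = 3446
Sxy = Σxy − (Σx)(Σy)/n = 7405.77 − 7481.76 = -75.99
b = Sxy/Sxx = -75.99/3446 = -0.022052
a = ȳ − b·x̄ = 13.728 − (-0.022052)·109 = 16.131630
ŷ(164) = a + b·164 = 16.131630 + (-0.022052)·164 = 12.515159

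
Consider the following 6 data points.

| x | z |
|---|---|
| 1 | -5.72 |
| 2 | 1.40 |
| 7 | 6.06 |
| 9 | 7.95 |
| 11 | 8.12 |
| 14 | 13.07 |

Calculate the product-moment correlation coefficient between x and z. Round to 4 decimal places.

n = 6, Σx = 44, Σy = 30.88, Σxy = 383.35, Σx² = 452, Σy² = 371.3638
Sxx = Σx² − (Σx)²/n = 452 − 322.666667 = 129.333333
Sxy = Σxy − (Σx)(Σy)/n = 383.35 − 226.453333 = 156.896667
Syy = Σy² − (Σy)²/n = 371.3638 − 158.929067 = 212.434733
r = Sxy/√(Sxx·Syy) = 156.896667/√(27474.892178) = 156.896667/165.755519 = 0.946555

0.9466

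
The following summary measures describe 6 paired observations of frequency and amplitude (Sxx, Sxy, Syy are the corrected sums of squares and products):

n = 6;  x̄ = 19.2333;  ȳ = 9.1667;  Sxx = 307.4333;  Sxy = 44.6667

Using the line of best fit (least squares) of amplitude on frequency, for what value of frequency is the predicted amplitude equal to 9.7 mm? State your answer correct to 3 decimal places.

22.904

b = Sxy/Sxx = 44.6667/307.4333 = 0.145289
a = ȳ − b·x̄ = 9.1667 − 0.145289·19.2333 = 6.372312
Set a + b·x = 9.7: x = (9.7 − 6.372312) / 0.145289 = 22.903913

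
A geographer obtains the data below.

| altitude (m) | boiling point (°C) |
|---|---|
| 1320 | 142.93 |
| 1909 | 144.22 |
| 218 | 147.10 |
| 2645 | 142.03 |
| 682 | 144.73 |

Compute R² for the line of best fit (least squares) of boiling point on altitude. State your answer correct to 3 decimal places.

n = 5, Σx = 6774, Σy = 721.01, Σxy = 970426.59, Σx² = 12895354, Σy² = 103986.0971
Sxx = Σx² − (Σx)²/n = 12895354 − 9177415.2 = 3717938.8
Sxy = Σxy − (Σx)(Σy)/n = 970426.59 − 976824.348 = -6397.758
Syy = Σy² − (Σy)²/n = 103986.0971 − 103971.08402 = 15.01308
R² = Sxy²/(Sxx·Syy) = (-6397.758)²/(3717938.8·15.01308) = 0.733303

0.733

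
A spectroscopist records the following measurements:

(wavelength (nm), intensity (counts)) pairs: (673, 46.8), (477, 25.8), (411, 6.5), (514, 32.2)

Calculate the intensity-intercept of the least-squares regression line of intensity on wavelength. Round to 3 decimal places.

-45.984

n = 4, Σx = 2075, Σy = 111.3, Σxy = 63025.3, Σx² = 1113575
Sxx = Σx² − (Σx)²/n = 1113575 − 1076406.25 = 37168.75
Sxy = Σxy − (Σx)(Σy)/n = 63025.3 − 57736.875 = 5288.425
b = Sxy/Sxx = 5288.425/37168.75 = 0.142281
a = ȳ − b·x̄ = 27.825 − 0.142281·518.75 = -45.983521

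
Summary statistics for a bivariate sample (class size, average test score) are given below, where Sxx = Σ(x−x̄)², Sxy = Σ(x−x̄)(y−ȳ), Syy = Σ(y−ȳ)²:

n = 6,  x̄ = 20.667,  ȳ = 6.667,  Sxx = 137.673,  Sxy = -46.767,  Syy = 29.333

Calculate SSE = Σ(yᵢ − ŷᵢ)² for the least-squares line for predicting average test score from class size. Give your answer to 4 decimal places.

13.4464

b = Sxy/Sxx = -46.767/137.673 = -0.339696
SSE = Syy − b·Sxy = 29.333 − (-0.339696)·(-46.767) = 13.446426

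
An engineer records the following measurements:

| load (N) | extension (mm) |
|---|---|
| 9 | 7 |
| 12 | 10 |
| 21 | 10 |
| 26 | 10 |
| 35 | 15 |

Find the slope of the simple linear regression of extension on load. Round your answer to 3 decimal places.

n = 5, Σx = 103, Σy = 52, Σxy = 1178, Σx² = 2567
Sxx = Σx² − (Σx)²/n = 2567 − 2121.8 = 445.2
Sxy = Σxy − (Σx)(Σy)/n = 1178 − 1071.2 = 106.8
b = Sxy/Sxx = 106.8/445.2 = 0.239892

0.240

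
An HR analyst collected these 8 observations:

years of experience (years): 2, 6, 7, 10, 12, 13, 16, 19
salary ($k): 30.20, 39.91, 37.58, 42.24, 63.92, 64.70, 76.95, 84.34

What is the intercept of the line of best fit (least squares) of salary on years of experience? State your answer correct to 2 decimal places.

n = 8, Σx = 85, Σy = 439.84, Σxy = 5427.12, Σx² = 1119
Sxx = Σx² − (Σx)²/n = 1119 − 903.125 = 215.875
Sxy = Σxy − (Σx)(Σy)/n = 5427.12 − 4673.3 = 753.82
b = Sxy/Sxx = 753.82/215.875 = 3.491928
a = ȳ − b·x̄ = 54.98 − 3.491928·10.625 = 17.878263

17.88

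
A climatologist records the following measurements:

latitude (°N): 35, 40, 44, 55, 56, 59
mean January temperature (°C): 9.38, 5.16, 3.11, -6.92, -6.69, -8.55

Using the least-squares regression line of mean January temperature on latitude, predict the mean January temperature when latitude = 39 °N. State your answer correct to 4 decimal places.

6.2903

n = 6, Σx = 289, Σy = -4.51, Σxy = -588.15, Σx² = 14403
Sxx = Σx² − (Σx)²/n = 14403 − 13920.166667 = 482.833333
Sxy = Σxy − (Σx)(Σy)/n = -588.15 − (-217.231667) = -370.918333
b = Sxy/Sxx = -370.918333/482.833333 = -0.768212
a = ȳ − b·x̄ = -0.751667 − (-0.768212)·48.166667 = 36.250542
ŷ(39) = a + b·39 = 36.250542 + (-0.768212)·39 = 6.290276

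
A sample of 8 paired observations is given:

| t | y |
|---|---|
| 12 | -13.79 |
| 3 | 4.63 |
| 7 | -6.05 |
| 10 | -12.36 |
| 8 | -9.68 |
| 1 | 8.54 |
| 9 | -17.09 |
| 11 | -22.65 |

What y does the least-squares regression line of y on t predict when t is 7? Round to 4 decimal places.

n = 8, Σx = 61, Σy = -68.45, Σxy = -789.4, Σx² = 569
Sxx = Σx² − (Σx)²/n = 569 − 465.125 = 103.875
Sxy = Σxy − (Σx)(Σy)/n = -789.4 − (-521.93125) = -267.46875
b = Sxy/Sxx = -267.46875/103.875 = -2.574910
a = ȳ − b·x̄ = -8.55625 − (-2.574910)·7.625 = 11.077437
ŷ(7) = a + b·7 = 11.077437 + (-2.574910)·7 = -6.946931

-6.9469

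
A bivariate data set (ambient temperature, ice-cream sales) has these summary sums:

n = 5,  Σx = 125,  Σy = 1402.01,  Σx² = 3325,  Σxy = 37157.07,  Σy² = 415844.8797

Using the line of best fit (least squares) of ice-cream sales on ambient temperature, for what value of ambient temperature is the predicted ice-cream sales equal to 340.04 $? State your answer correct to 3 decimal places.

Sxx = Σx² − (Σx)²/n = 3325 − 3125 = 200
Sxy = Σxy − (Σx)(Σy)/n = 37157.07 − 35050.25 = 2106.82
b = Sxy/Sxx = 2106.82/200 = 10.5341
a = ȳ − b·x̄ = 280.402 − 10.5341·25 = 17.0495
Set a + b·x = 340.04: x = (340.04 − 17.0495) / 10.5341 = 30.661423

30.661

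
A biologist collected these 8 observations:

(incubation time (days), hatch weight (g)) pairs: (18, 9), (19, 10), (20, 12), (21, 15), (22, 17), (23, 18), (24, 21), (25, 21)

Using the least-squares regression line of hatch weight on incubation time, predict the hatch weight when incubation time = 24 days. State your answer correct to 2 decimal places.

20.11

n = 8, Σx = 172, Σy = 123, Σxy = 2724, Σx² = 3740
Sxx = Σx² − (Σx)²/n = 3740 − 3698 = 42
Sxy = Σxy − (Σx)(Σy)/n = 2724 − 2644.5 = 79.5
b = Sxy/Sxx = 79.5/42 = 1.892857
a = ȳ − b·x̄ = 15.375 − 1.892857·21.5 = -25.321429
ŷ(24) = a + b·24 = -25.321429 + 1.892857·24 = 20.107143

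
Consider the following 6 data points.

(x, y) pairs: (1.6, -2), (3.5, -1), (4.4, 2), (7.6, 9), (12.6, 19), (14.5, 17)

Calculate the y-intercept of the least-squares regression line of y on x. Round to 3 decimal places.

n = 6, Σx = 44.2, Σy = 44, Σxy = 556.4, Σx² = 460.94
Sxx = Σx² − (Σx)²/n = 460.94 − 325.606667 = 135.333333
Sxy = Σxy − (Σx)(Σy)/n = 556.4 − 324.133333 = 232.266667
b = Sxy/Sxx = 232.266667/135.333333 = 1.716256
a = ȳ − b·x̄ = 7.333333 − 1.716256·7.366667 = -5.309754

-5.310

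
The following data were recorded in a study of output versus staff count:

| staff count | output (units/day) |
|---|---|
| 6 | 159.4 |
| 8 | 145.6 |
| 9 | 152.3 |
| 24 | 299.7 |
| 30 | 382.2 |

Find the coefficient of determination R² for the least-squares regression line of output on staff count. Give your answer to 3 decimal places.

0.976

n = 5, Σx = 77, Σy = 1139.2, Σxy = 22150.7, Σx² = 1657, Σy² = 305699.94
Sxx = Σx² − (Σx)²/n = 1657 − 1185.8 = 471.2
Sxy = Σxy − (Σx)(Σy)/n = 22150.7 − 17543.68 = 4607.02
Syy = Σy² − (Σy)²/n = 305699.94 − 259555.328 = 46144.612
R² = Sxy²/(Sxx·Syy) = (4607.02)²/(471.2·46144.612) = 0.976144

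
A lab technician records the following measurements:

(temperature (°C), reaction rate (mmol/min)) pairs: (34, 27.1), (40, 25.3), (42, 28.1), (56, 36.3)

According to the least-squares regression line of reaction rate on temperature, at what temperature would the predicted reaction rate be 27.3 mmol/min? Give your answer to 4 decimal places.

n = 4, Σx = 172, Σy = 116.8, Σxy = 5146.4, Σx² = 7656
Sxx = Σx² − (Σx)²/n = 7656 − 7396 = 260
Sxy = Σxy − (Σx)(Σy)/n = 5146.4 − 5022.4 = 124
b = Sxy/Sxx = 124/260 = 0.476923
a = ȳ − b·x̄ = 29.2 − 0.476923·43 = 8.692308
Set a + b·x = 27.3: x = (27.3 − 8.692308) / 0.476923 = 39.016129

39.0161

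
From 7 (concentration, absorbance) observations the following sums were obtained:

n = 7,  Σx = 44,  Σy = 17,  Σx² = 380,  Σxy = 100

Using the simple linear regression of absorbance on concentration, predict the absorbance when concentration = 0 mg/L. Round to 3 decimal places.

2.845

Sxx = Σx² − (Σx)²/n = 380 − 276.571429 = 103.428571
Sxy = Σxy − (Σx)(Σy)/n = 100 − 106.857143 = -6.857143
b = Sxy/Sxx = -6.857143/103.428571 = -0.066298
a = ȳ − b·x̄ = 2.428571 − (-0.066298)·6.285714 = 2.845304
ŷ(0) = a + b·0 = 2.845304 + (-0.066298)·0 = 2.845304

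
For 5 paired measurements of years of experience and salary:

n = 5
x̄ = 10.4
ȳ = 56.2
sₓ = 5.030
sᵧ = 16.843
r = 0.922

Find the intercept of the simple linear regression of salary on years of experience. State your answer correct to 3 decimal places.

b = r · sᵧ/sₓ = 0.922 · 16.843/5.03 = 3.087325
a = ȳ − b·x̄ = 56.2 − 3.087325·10.4 = 24.091817

24.092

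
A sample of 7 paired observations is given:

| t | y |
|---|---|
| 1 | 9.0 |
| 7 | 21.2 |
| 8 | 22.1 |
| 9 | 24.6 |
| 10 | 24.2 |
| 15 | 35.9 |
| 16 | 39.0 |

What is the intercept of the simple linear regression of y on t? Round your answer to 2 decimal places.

6.70

n = 7, Σx = 66, Σy = 176, Σxy = 1960.1, Σx² = 776
Sxx = Σx² − (Σx)²/n = 776 − 622.285714 = 153.714286
Sxy = Σxy − (Σx)(Σy)/n = 1960.1 − 1659.428571 = 300.671429
b = Sxy/Sxx = 300.671429/153.714286 = 1.956041
a = ȳ − b·x̄ = 25.142857 − 1.956041·9.428571 = 6.700186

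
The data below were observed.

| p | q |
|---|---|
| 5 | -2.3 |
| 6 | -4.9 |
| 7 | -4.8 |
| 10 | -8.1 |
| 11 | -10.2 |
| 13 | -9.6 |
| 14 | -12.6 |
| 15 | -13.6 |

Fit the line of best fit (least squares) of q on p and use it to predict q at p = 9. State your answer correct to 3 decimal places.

-7.107

n = 8, Σx = 81, Σy = -66.1, Σxy = -772.9, Σx² = 921
Sxx = Σx² − (Σx)²/n = 921 − 820.125 = 100.875
Sxy = Σxy − (Σx)(Σy)/n = -772.9 − (-669.2625) = -103.6375
b = Sxy/Sxx = -103.6375/100.875 = -1.027385
a = ȳ − b·x̄ = -8.2625 − (-1.027385)·10.125 = 2.139777
ŷ(9) = a + b·9 = 2.139777 + (-1.027385)·9 = -7.106691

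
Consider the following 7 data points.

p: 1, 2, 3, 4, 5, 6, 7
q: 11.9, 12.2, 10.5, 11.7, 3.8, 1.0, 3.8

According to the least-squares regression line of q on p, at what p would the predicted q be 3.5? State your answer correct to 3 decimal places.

6.277

n = 7, Σx = 28, Σy = 54.9, Σxy = 166.2, Σx² = 140
Sxx = Σx² − (Σx)²/n = 140 − 112 = 28
Sxy = Σxy − (Σx)(Σy)/n = 166.2 − 219.6 = -53.4
b = Sxy/Sxx = -53.4/28 = -1.907143
a = ȳ − b·x̄ = 7.842857 − (-1.907143)·4 = 15.471429
Set a + b·x = 3.5: x = (3.5 − 15.471429) / (-1.907143) = 6.277154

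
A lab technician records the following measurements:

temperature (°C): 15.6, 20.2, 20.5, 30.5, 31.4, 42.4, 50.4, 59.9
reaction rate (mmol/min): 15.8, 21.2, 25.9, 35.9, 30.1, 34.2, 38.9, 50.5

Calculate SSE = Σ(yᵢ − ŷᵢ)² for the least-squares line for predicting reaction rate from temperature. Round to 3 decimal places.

n = 8, Σx = 270.9, Σy = 252.5, Σxy = 9681.35, Σx² = 10913.79, Σy² = 8797.81
Sxx = Σx² − (Σx)²/n = 10913.79 − 9173.35125 = 1740.43875
Sxy = Σxy − (Σx)(Σy)/n = 9681.35 − 8550.28125 = 1131.06875
Syy = Σy² − (Σy)²/n = 8797.81 − 7969.53125 = 828.27875
b = Sxy/Sxx = 1131.06875/1740.43875 = 0.649876
SSE = Syy − b·Sxy = 828.27875 − 0.649876·1131.06875 = 93.224720

93.225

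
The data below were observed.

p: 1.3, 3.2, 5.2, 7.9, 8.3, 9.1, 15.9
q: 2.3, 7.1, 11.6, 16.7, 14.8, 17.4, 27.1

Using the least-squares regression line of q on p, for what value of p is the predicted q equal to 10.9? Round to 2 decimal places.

5.48

n = 7, Σx = 50.9, Σy = 97, Σxy = 930.03, Σx² = 505.89
Sxx = Σx² − (Σx)²/n = 505.89 − 370.115714 = 135.774286
Sxy = Σxy − (Σx)(Σy)/n = 930.03 − 705.328571 = 224.701429
b = Sxy/Sxx = 224.701429/135.774286 = 1.654963
a = ȳ − b·x̄ = 13.857143 − 1.654963·7.271429 = 1.823197
Set a + b·x = 10.9: x = (10.9 − 1.823197) / 1.654963 = 5.484595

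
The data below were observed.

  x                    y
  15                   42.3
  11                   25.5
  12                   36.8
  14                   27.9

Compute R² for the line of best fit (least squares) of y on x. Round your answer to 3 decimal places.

n = 4, Σx = 52, Σy = 132.5, Σxy = 1747.2, Σx² = 686, Σy² = 4572.19
Sxx = Σx² − (Σx)²/n = 686 − 676 = 10
Sxy = Σxy − (Σx)(Σy)/n = 1747.2 − 1722.5 = 24.7
Syy = Σy² − (Σy)²/n = 4572.19 − 4389.0625 = 183.1275
R² = Sxy²/(Sxx·Syy) = (24.7)²/(10·183.1275) = 0.333150

0.333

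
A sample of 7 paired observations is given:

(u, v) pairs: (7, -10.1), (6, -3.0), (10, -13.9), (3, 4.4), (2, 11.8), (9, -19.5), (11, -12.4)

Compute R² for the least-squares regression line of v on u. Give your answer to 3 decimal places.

n = 7, Σx = 48, Σy = -42.7, Σxy = -502.8, Σx² = 400, Σy² = 996.83
Sxx = Σx² − (Σx)²/n = 400 − 329.142857 = 70.857143
Sxy = Σxy − (Σx)(Σy)/n = -502.8 − (-292.8) = -210
Syy = Σy² − (Σy)²/n = 996.83 − 260.47 = 736.36
R² = Sxy²/(Sxx·Syy) = (-210)²/(70.857143·736.36) = 0.845210

0.845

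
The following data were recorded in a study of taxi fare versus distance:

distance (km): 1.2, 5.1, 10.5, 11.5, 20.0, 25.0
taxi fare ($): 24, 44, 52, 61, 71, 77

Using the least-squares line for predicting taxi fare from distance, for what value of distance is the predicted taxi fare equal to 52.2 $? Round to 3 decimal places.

n = 6, Σx = 73.3, Σy = 329, Σxy = 4845.7, Σx² = 1294.95
Sxx = Σx² − (Σx)²/n = 1294.95 − 895.481667 = 399.468333
Sxy = Σxy − (Σx)(Σy)/n = 4845.7 − 4019.283333 = 826.416667
b = Sxy/Sxx = 826.416667/399.468333 = 2.068791
a = ȳ − b·x̄ = 54.833333 − 2.068791·12.216667 = 29.559598
Set a + b·x = 52.2: x = (52.2 − 29.559598) / 2.068791 = 10.943782

10.944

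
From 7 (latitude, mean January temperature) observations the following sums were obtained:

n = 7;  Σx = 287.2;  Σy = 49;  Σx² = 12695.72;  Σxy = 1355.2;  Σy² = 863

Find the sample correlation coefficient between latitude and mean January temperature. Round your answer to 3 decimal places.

-0.951

Sxx = Σx² − (Σx)²/n = 12695.72 − 11783.405714 = 912.314286
Sxy = Σxy − (Σx)(Σy)/n = 1355.2 − 2010.4 = -655.2
Syy = Σy² − (Σy)²/n = 863 − 343 = 520
r = Sxy/√(Sxx·Syy) = -655.2/√(474403.428571) = -655.2/688.769503 = -0.951262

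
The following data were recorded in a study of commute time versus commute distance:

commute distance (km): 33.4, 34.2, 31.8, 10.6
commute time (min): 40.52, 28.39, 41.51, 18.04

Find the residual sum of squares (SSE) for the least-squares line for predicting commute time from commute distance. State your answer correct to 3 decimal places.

131.842

n = 4, Σx = 110, Σy = 128.46, Σxy = 3835.548, Σx² = 3408.8, Σy² = 4496.3842
Sxx = Σx² − (Σx)²/n = 3408.8 − 3025 = 383.8
Sxy = Σxy − (Σx)(Σy)/n = 3835.548 − 3532.65 = 302.898
Syy = Σy² − (Σy)²/n = 4496.3842 − 4125.4929 = 370.8913
b = Sxy/Sxx = 302.898/383.8 = 0.789208
SSE = Syy − b·Sxy = 370.8913 − 0.789208·302.898 = 131.841799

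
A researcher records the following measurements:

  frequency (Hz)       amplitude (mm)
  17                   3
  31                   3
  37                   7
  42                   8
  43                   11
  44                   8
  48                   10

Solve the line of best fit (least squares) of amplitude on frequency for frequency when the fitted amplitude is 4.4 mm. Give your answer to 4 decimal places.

n = 7, Σx = 262, Σy = 50, Σxy = 2044, Σx² = 10472
Sxx = Σx² − (Σx)²/n = 10472 − 9806.285714 = 665.714286
Sxy = Σxy − (Σx)(Σy)/n = 2044 − 1871.428571 = 172.571429
b = Sxy/Sxx = 172.571429/665.714286 = 0.259227
a = ȳ − b·x̄ = 7.142857 − 0.259227·37.428571 = -2.559657
Set a + b·x = 4.4: x = (4.4 − (-2.559657)) / 0.259227 = 26.847682

26.8477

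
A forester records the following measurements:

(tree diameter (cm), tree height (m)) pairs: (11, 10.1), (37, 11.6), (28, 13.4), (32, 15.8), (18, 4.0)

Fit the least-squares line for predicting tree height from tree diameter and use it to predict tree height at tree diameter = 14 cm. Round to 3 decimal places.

n = 5, Σx = 126, Σy = 54.9, Σxy = 1493.1, Σx² = 3622
Sxx = Σx² − (Σx)²/n = 3622 − 3175.2 = 446.8
Sxy = Σxy − (Σx)(Σy)/n = 1493.1 − 1383.48 = 109.62
b = Sxy/Sxx = 109.62/446.8 = 0.245345
a = ȳ − b·x̄ = 10.98 − 0.245345·25.2 = 4.797314
ŷ(14) = a + b·14 = 4.797314 + 0.245345·14 = 8.232140

8.232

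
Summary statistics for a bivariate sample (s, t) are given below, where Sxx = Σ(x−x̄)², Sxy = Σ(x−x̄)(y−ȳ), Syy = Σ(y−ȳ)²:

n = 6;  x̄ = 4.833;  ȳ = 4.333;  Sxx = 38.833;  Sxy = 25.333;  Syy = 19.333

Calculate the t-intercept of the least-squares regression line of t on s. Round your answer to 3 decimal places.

b = Sxy/Sxx = 25.333/38.833 = 0.652358
a = ȳ − b·x̄ = 4.333 − 0.652358·4.833 = 1.180156

1.180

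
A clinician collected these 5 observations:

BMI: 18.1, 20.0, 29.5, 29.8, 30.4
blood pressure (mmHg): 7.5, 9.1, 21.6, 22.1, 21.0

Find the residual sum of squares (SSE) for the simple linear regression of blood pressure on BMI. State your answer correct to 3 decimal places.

n = 5, Σx = 127.8, Σy = 81.3, Σxy = 2251.93, Σx² = 3410.06, Σy² = 1535.03
Sxx = Σx² − (Σx)²/n = 3410.06 − 3266.568 = 143.492
Sxy = Σxy − (Σx)(Σy)/n = 2251.93 − 2078.028 = 173.902
Syy = Σy² − (Σy)²/n = 1535.03 − 1321.938 = 213.092
b = Sxy/Sxx = 173.902/143.492 = 1.211928
SSE = Syy − b·Sxy = 213.092 − 1.211928·173.902 = 2.335264

2.335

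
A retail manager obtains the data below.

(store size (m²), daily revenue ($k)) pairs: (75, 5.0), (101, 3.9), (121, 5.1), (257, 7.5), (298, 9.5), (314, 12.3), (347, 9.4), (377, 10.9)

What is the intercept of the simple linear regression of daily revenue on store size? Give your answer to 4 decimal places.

n = 8, Σx = 1890, Σy = 63.6, Σxy = 17377.8, Σx² = 546454
Sxx = Σx² − (Σx)²/n = 546454 − 446512.5 = 99941.5
Sxy = Σxy − (Σx)(Σy)/n = 17377.8 − 15025.5 = 2352.3
b = Sxy/Sxx = 2352.3/99941.5 = 0.023537
a = ȳ − b·x̄ = 7.95 − 0.023537·236.25 = 2.389438

2.3894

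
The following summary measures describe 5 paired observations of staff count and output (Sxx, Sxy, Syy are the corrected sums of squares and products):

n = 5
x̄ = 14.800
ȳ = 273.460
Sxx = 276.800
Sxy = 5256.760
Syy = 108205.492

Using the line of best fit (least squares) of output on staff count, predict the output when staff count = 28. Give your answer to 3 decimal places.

524.144

b = Sxy/Sxx = 5256.76/276.8 = 18.991185
a = ȳ − b·x̄ = 273.46 − 18.991185·14.8 = -7.609538
ŷ(28) = a + b·28 = -7.609538 + 18.991185·28 = 524.143642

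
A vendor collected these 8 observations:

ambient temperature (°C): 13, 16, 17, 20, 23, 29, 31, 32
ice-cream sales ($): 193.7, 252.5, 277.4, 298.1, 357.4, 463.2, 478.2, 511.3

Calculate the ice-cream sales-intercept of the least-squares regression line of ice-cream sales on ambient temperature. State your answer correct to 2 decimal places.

n = 8, Σx = 181, Σy = 2831.8, Σxy = 70074.7, Σx² = 4469
Sxx = Σx² − (Σx)²/n = 4469 − 4095.125 = 373.875
Sxy = Σxy − (Σx)(Σy)/n = 70074.7 − 64069.475 = 6005.225
b = Sxy/Sxx = 6005.225/373.875 = 16.062120
a = ȳ − b·x̄ = 353.975 − 16.062120·22.625 = -9.430458

-9.43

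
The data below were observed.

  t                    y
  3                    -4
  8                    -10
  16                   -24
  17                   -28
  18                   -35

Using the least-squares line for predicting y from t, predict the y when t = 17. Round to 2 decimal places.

n = 5, Σx = 62, Σy = -101, Σxy = -1582, Σx² = 942
Sxx = Σx² − (Σx)²/n = 942 − 768.8 = 173.2
Sxy = Σxy − (Σx)(Σy)/n = -1582 − (-1252.4) = -329.6
b = Sxy/Sxx = -329.6/173.2 = -1.903002
a = ȳ − b·x̄ = -20.2 − (-1.903002)·12.4 = 3.397229
ŷ(17) = a + b·17 = 3.397229 + (-1.903002)·17 = -28.953811

-28.95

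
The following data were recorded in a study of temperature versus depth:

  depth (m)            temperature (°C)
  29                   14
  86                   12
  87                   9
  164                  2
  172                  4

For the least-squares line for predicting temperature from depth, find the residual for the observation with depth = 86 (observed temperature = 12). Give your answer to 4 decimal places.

n = 5, Σx = 538, Σy = 41, Σxy = 3237, Σx² = 72286
Sxx = Σx² − (Σx)²/n = 72286 − 57888.8 = 14397.2
Sxy = Σxy − (Σx)(Σy)/n = 3237 − 4411.6 = -1174.6
b = Sxy/Sxx = -1174.6/14397.2 = -0.081585
a = ȳ − b·x̄ = 8.2 − (-0.081585)·107.6 = 16.978579
ŷ(86) = 16.978579 + (-0.081585)·86 = 9.962243
residual = y − ŷ = 12 − 9.962243 = 2.037757

2.0378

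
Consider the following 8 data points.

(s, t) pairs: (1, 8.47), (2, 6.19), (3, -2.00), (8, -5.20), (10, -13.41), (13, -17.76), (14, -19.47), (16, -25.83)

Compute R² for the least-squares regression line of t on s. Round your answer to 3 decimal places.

0.965

n = 8, Σx = 67, Σy = -69.01, Σxy = -1077.59, Σx² = 799, Σy² = 1682.6125
Sxx = Σx² − (Σx)²/n = 799 − 561.125 = 237.875
Sxy = Σxy − (Σx)(Σy)/n = -1077.59 − (-577.95875) = -499.63125
Syy = Σy² − (Σy)²/n = 1682.6125 − 595.297513 = 1087.314987
R² = Sxy²/(Sxx·Syy) = (-499.63125)²/(237.875·1087.314987) = 0.965150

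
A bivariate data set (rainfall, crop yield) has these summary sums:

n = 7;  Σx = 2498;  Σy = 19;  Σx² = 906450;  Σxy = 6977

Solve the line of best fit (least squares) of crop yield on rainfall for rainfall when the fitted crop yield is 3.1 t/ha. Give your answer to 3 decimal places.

Sxx = Σx² − (Σx)²/n = 906450 − 891429.142857 = 15020.857143
Sxy = Σxy − (Σx)(Σy)/n = 6977 − 6780.285714 = 196.714286
b = Sxy/Sxx = 196.714286/15020.857143 = 0.013096
a = ȳ − b·x̄ = 2.714286 − 0.013096·356.857143 = -1.959143
Set a + b·x = 3.1: x = (3.1 − (-1.959143)) / 0.013096 = 386.309804

386.310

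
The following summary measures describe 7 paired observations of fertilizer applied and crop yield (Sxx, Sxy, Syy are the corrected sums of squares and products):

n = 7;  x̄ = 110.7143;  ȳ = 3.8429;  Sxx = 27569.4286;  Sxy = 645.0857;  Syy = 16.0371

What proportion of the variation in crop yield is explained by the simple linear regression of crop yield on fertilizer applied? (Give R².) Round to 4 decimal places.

R² = Sxy²/(Sxx·Syy) = (645.0857)²/(27569.4286·16.0371) = 0.941199

0.9412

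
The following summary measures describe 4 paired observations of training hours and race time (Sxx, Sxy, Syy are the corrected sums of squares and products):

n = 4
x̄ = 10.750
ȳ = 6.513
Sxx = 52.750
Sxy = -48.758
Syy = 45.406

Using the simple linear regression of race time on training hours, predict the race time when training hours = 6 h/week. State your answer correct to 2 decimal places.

10.90

b = Sxy/Sxx = -48.758/52.75 = -0.924322
a = ȳ − b·x̄ = 6.513 − (-0.924322)·10.75 = 16.449464
ŷ(6) = a + b·6 = 16.449464 + (-0.924322)·6 = 10.903531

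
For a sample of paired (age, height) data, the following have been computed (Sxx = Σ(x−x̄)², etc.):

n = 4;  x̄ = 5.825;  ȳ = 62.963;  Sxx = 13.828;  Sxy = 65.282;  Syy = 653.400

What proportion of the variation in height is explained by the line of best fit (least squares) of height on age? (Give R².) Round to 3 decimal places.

0.472

R² = Sxy²/(Sxx·Syy) = (65.282)²/(13.828·653.4) = 0.471681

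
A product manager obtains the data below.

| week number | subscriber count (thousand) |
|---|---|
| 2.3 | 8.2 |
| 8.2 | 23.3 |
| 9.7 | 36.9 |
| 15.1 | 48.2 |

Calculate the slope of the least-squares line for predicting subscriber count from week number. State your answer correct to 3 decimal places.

n = 4, Σx = 35.3, Σy = 116.6, Σxy = 1295.67, Σx² = 394.63
Sxx = Σx² − (Σx)²/n = 394.63 − 311.5225 = 83.1075
Sxy = Σxy − (Σx)(Σy)/n = 1295.67 − 1028.995 = 266.675
b = Sxy/Sxx = 266.675/83.1075 = 3.208796

3.209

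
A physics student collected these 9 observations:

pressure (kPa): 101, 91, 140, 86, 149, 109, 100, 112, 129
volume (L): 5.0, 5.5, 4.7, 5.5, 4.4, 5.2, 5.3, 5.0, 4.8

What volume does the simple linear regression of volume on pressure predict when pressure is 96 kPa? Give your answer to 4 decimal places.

n = 9, Σx = 1017, Σy = 45.4, Σxy = 5068.1, Σx² = 118745
Sxx = Σx² − (Σx)²/n = 118745 − 114921 = 3824
Sxy = Σxy − (Σx)(Σy)/n = 5068.1 − 5130.2 = -62.1
b = Sxy/Sxx = -62.1/3824 = -0.016240
a = ȳ − b·x̄ = 5.044444 − (-0.016240)·113 = 6.879512
ŷ(96) = a + b·96 = 6.879512 + (-0.016240)·96 = 5.320517

5.3205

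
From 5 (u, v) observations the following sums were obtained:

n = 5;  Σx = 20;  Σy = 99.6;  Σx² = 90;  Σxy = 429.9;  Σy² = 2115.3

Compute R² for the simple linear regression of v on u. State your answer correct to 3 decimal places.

0.756

Sxx = Σx² − (Σx)²/n = 90 − 80 = 10
Sxy = Σxy − (Σx)(Σy)/n = 429.9 − 398.4 = 31.5
Syy = Σy² − (Σy)²/n = 2115.3 − 1984.032 = 131.268
R² = Sxy²/(Sxx·Syy) = (31.5)²/(10·131.268) = 0.755896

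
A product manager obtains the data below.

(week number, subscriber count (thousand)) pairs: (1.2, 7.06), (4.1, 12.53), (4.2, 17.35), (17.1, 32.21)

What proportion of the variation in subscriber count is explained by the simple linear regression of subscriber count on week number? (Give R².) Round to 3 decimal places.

n = 4, Σx = 26.6, Σy = 69.15, Σxy = 683.506, Σx² = 328.3, Σy² = 1545.3511
Sxx = Σx² − (Σx)²/n = 328.3 − 176.89 = 151.41
Sxy = Σxy − (Σx)(Σy)/n = 683.506 − 459.8475 = 223.6585
Syy = Σy² − (Σy)²/n = 1545.3511 − 1195.430625 = 349.920475
R² = Sxy²/(Sxx·Syy) = (223.6585)²/(151.41·349.920475) = 0.944163

0.944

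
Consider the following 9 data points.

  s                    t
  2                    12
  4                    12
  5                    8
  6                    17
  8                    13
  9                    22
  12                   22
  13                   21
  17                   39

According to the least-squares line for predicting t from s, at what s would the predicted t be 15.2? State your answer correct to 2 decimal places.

n = 9, Σx = 76, Σy = 166, Σxy = 1716, Σx² = 828
Sxx = Σx² − (Σx)²/n = 828 − 641.777778 = 186.222222
Sxy = Σxy − (Σx)(Σy)/n = 1716 − 1401.777778 = 314.222222
b = Sxy/Sxx = 314.222222/186.222222 = 1.687351
a = ȳ − b·x̄ = 18.444444 − 1.687351·8.444444 = 4.195704
Set a + b·x = 15.2: x = (15.2 − 4.195704) / 1.687351 = 6.521641

6.52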